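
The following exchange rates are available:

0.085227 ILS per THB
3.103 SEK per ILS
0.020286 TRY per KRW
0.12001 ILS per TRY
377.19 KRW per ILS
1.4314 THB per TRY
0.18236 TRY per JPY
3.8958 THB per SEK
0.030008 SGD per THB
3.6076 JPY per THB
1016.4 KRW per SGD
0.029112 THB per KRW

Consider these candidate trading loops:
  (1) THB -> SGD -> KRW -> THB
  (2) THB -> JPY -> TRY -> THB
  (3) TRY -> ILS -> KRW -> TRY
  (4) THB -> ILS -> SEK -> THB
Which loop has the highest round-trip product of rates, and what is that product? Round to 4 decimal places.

1.0303

(1) 0.030008 × 1016.4 × 0.029112 = 0.88792
(2) 3.6076 × 0.18236 × 1.4314 = 0.94169
(3) 0.12001 × 377.19 × 0.020286 = 0.91828
(4) 0.085227 × 3.103 × 3.8958 = 1.03028
Highest is cycle (4) at 1.0303 (>1, arbitrage).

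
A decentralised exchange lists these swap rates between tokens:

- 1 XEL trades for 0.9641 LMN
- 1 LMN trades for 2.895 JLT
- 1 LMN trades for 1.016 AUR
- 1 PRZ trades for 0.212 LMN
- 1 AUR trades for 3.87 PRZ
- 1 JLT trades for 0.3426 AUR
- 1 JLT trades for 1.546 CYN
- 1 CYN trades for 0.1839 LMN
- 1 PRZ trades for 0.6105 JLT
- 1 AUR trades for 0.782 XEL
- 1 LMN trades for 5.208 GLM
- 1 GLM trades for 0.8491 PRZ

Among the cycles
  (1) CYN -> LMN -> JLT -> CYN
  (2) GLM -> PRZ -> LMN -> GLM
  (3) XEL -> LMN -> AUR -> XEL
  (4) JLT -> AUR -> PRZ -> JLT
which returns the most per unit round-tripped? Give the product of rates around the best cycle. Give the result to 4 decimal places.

(1) 0.1839 × 2.895 × 1.546 = 0.82308
(2) 0.8491 × 0.212 × 5.208 = 0.93749
(3) 0.9641 × 1.016 × 0.782 = 0.76599
(4) 0.3426 × 3.87 × 0.6105 = 0.80944
Highest is cycle (2) at 0.9375 (≤1, no arbitrage).

0.9375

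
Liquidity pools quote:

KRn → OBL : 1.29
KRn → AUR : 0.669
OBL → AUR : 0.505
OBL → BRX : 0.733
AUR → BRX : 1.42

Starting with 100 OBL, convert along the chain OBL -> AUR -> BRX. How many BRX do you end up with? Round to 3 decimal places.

71.710

100 OBL × 0.505 = 50.5 AUR
50.5 AUR × 1.42 = 71.71 BRX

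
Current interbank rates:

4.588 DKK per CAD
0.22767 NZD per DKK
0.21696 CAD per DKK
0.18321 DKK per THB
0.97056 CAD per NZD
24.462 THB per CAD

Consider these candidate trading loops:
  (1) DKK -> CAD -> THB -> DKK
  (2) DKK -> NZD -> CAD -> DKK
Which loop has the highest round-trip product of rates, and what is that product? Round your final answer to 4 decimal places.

(1) 0.21696 × 24.462 × 0.18321 = 0.97235
(2) 0.22767 × 0.97056 × 4.588 = 1.01380
Highest is cycle (2) at 1.0138 (>1, arbitrage).

1.0138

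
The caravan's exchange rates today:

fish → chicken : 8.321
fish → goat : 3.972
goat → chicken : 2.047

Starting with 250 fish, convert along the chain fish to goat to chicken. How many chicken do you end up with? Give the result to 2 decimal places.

250 fish × 3.972 = 993 goat
993 goat × 2.047 = 2032.671 chicken

2032.67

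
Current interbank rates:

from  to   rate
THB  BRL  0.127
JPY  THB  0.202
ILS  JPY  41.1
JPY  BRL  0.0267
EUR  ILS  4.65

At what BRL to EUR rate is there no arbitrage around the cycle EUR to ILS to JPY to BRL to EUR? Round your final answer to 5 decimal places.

0.19597

Known legs of the cycle: 4.65 × 41.1 × 0.0267 = 5.1027705
For no arbitrage the full-cycle product must be 1, so the missing rate is 1 / 5.1027705 ≈ 0.1959720.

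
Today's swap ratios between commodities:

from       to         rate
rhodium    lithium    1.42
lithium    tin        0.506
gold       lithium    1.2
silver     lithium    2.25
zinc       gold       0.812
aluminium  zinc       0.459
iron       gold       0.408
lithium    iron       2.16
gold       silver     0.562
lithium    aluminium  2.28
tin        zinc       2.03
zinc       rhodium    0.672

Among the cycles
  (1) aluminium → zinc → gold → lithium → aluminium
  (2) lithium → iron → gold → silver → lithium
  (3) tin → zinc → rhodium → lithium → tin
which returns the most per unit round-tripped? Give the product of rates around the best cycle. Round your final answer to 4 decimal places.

1.1144

(1) 0.459 × 0.812 × 1.2 × 2.28 = 1.01973
(2) 2.16 × 0.408 × 0.562 × 2.25 = 1.11438
(3) 2.03 × 0.672 × 1.42 × 0.506 = 0.98018
Highest is cycle (2) at 1.1144 (>1, arbitrage).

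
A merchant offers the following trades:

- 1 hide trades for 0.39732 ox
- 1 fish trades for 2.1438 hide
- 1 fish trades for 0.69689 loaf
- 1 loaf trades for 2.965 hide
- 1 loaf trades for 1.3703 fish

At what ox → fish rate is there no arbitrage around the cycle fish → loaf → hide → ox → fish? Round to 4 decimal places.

1.2181

Known legs of the cycle: 0.69689 × 2.965 × 0.39732 = 0.820973912682
For no arbitrage the full-cycle product must be 1, so the missing rate is 1 / 0.820973912682 ≈ 1.218066.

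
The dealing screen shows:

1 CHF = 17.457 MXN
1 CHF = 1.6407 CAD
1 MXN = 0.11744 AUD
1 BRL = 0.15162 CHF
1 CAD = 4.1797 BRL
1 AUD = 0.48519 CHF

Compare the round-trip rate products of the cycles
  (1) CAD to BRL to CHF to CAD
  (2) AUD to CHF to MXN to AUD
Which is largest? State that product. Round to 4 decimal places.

(1) 4.1797 × 0.15162 × 1.6407 = 1.03975
(2) 0.48519 × 17.457 × 0.11744 = 0.99471
Highest is cycle (1) at 1.0398 (>1, arbitrage).

1.0398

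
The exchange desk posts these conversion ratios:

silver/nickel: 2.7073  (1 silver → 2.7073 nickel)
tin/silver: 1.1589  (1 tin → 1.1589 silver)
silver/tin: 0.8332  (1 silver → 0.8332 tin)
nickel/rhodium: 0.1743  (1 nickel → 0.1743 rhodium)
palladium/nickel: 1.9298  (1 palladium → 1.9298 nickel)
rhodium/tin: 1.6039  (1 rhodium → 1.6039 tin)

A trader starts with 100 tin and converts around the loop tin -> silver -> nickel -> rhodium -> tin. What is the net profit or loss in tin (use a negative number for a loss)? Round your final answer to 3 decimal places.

100 tin × 1.1589 = 115.89 silver
115.89 silver × 2.7073 = 313.748997 nickel
313.748997 nickel × 0.1743 = 54.6864501771 rhodium
54.6864501771 rhodium × 1.6039 = 87.71159743905069 tin
Net change: 87.71159743905069 − 100 = -12.28840256094931 tin

-12.288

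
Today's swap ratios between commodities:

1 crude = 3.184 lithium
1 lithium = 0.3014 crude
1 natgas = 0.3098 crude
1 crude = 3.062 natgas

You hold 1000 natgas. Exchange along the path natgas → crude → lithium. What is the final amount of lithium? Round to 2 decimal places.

1000 natgas × 0.3098 = 309.8 crude
309.8 crude × 3.184 = 986.4032 lithium

986.40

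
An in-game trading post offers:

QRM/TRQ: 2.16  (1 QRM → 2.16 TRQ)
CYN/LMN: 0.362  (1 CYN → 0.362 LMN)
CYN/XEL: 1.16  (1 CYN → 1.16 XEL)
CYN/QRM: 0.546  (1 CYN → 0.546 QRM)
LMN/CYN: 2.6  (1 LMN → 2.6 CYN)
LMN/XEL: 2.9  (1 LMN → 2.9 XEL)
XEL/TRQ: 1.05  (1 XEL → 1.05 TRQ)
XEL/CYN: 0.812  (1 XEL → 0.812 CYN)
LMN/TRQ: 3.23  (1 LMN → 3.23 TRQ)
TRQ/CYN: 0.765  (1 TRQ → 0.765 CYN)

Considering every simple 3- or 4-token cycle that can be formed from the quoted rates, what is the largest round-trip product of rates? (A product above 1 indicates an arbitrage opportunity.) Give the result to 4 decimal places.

0.9318

CYN→XEL→TRQ→CYN: 1.16 × 1.05 × 0.765 = 0.93177
CYN→QRM→TRQ→CYN: 0.546 × 2.16 × 0.765 = 0.90221
CYN→LMN→TRQ→CYN: 0.362 × 3.23 × 0.765 = 0.89448
CYN→LMN→XEL→CYN: 0.362 × 2.9 × 0.812 = 0.85244
CYN→LMN→XEL→TRQ→CYN: 0.362 × 2.9 × 1.05 × 0.765 = 0.84325
Maximum is CYN→XEL→TRQ→CYN at 0.9318; no arbitrage — every cycle loses value.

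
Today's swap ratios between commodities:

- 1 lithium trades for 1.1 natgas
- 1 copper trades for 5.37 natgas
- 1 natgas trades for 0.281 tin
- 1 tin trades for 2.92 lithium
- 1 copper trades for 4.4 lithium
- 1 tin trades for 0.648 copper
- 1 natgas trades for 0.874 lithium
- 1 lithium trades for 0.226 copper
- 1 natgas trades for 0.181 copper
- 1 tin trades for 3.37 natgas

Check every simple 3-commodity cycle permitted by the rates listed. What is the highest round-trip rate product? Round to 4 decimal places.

1.0607

copper→natgas→lithium→copper: 5.37 × 0.874 × 0.226 = 1.06070
copper→natgas→tin→copper: 5.37 × 0.281 × 0.648 = 0.97781
tin→lithium→natgas→tin: 2.92 × 1.1 × 0.281 = 0.90257
copper→lithium→natgas→copper: 4.4 × 1.1 × 0.181 = 0.87604
Maximum is copper→natgas→lithium→copper at 1.0607; arbitrage exists.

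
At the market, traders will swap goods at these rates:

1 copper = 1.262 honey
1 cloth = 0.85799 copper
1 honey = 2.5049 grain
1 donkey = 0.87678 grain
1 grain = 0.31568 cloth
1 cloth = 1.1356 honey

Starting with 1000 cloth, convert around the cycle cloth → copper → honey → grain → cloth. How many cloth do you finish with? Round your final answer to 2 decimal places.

856.21

1000 cloth × 0.85799 = 857.99 copper
857.99 copper × 1.262 = 1082.78338 honey
1082.78338 honey × 2.5049 = 2712.264088562 grain
2712.264088562 grain × 0.31568 = 856.20752747725216 cloth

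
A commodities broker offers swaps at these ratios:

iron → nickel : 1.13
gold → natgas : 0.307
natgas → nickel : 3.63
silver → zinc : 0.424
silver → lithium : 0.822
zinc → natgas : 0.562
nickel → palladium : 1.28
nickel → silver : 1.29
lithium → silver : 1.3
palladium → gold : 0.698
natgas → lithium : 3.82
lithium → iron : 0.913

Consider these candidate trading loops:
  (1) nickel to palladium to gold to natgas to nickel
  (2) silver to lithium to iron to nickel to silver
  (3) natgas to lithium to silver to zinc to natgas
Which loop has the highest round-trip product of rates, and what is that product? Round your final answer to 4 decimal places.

(1) 1.28 × 0.698 × 0.307 × 3.63 = 0.99566
(2) 0.822 × 0.913 × 1.13 × 1.29 = 1.09398
(3) 3.82 × 1.3 × 0.424 × 0.562 = 1.18334
Highest is cycle (3) at 1.1833 (>1, arbitrage).

1.1833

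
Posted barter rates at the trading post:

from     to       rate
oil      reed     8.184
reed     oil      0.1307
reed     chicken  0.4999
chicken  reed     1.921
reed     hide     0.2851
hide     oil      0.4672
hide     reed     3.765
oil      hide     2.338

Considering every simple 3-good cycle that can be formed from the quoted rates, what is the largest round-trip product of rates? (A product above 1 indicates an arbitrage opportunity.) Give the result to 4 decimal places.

1.1505

reed→oil→hide→reed: 0.1307 × 2.338 × 3.765 = 1.15050
reed→hide→oil→reed: 0.2851 × 0.4672 × 8.184 = 1.09010
Maximum is reed→oil→hide→reed at 1.1505; arbitrage exists.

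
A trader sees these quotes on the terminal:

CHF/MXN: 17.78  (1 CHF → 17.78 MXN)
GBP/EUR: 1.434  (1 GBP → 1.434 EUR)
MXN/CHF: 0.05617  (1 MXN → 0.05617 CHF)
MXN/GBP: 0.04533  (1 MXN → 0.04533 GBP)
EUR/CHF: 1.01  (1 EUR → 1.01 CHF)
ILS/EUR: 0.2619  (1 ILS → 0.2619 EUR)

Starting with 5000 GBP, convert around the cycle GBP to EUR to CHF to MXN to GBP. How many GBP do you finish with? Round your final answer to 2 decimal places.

5000 GBP × 1.434 = 7170 EUR
7170 EUR × 1.01 = 7241.7 CHF
7241.7 CHF × 17.78 = 128757.426 MXN
128757.426 MXN × 0.04533 = 5836.57412058 GBP

5836.57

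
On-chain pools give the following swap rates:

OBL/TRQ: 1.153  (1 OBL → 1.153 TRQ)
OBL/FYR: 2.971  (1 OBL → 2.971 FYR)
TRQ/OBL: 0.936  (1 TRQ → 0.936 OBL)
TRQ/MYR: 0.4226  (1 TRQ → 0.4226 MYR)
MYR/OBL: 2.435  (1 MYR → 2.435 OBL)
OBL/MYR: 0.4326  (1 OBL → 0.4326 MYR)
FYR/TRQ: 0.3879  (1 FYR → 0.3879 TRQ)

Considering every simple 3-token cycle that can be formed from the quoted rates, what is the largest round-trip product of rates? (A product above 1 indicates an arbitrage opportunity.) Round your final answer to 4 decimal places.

MYR→OBL→TRQ→MYR: 2.435 × 1.153 × 0.4226 = 1.18647
TRQ→OBL→FYR→TRQ: 0.936 × 2.971 × 0.3879 = 1.07869
Maximum is MYR→OBL→TRQ→MYR at 1.1865; arbitrage exists.

1.1865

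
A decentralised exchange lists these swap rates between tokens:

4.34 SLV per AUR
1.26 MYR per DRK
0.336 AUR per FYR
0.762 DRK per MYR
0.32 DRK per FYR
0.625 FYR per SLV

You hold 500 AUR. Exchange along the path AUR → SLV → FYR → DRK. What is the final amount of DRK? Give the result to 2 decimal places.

500 AUR × 4.34 = 2170 SLV
2170 SLV × 0.625 = 1356.25 FYR
1356.25 FYR × 0.32 = 434 DRK

434.00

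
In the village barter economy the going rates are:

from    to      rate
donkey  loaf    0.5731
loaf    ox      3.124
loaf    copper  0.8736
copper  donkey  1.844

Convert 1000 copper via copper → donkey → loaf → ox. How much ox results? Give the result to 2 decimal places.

3301.43

1000 copper × 1.844 = 1844 donkey
1844 donkey × 0.5731 = 1056.7964 loaf
1056.7964 loaf × 3.124 = 3301.4319536 ox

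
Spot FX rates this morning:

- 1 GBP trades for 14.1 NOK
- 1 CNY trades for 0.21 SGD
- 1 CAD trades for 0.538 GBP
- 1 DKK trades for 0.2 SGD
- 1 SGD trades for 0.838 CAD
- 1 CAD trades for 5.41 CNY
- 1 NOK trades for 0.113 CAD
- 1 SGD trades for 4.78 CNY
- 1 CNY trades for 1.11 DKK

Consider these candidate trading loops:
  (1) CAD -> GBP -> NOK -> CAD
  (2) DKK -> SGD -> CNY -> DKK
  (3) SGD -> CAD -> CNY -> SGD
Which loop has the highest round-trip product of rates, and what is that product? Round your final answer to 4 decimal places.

1.0612

(1) 0.538 × 14.1 × 0.113 = 0.85720
(2) 0.2 × 4.78 × 1.11 = 1.06116
(3) 0.838 × 5.41 × 0.21 = 0.95205
Highest is cycle (2) at 1.0612 (>1, arbitrage).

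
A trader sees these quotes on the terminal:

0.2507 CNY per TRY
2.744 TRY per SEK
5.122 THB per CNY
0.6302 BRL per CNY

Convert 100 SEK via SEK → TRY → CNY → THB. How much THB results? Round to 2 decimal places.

352.35

100 SEK × 2.744 = 274.4 TRY
274.4 TRY × 0.2507 = 68.79208 CNY
68.79208 CNY × 5.122 = 352.35303376 THB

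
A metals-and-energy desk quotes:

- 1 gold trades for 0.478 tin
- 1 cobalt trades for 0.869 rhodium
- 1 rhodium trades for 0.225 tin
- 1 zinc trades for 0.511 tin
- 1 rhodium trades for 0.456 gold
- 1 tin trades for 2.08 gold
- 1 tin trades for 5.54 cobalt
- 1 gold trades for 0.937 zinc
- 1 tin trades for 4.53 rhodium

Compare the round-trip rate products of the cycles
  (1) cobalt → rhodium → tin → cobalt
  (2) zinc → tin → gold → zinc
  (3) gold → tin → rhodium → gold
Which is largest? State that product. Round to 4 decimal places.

1.0832

(1) 0.869 × 0.225 × 5.54 = 1.08321
(2) 0.511 × 2.08 × 0.937 = 0.99592
(3) 0.478 × 4.53 × 0.456 = 0.98740
Highest is cycle (1) at 1.0832 (>1, arbitrage).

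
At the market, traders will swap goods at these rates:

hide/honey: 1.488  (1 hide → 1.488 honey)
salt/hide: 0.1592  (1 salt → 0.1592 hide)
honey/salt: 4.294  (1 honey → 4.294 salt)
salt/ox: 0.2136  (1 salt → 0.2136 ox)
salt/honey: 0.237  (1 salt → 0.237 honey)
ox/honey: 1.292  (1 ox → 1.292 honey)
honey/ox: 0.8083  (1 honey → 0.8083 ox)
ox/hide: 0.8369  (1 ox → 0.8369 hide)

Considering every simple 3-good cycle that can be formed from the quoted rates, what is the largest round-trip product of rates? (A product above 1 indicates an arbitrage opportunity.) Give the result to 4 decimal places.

1.1850

honey→salt→ox→honey: 4.294 × 0.2136 × 1.292 = 1.18502
honey→salt→hide→honey: 4.294 × 0.1592 × 1.488 = 1.01720
honey→ox→hide→honey: 0.8083 × 0.8369 × 1.488 = 1.00658
Maximum is honey→salt→ox→honey at 1.1850; arbitrage exists.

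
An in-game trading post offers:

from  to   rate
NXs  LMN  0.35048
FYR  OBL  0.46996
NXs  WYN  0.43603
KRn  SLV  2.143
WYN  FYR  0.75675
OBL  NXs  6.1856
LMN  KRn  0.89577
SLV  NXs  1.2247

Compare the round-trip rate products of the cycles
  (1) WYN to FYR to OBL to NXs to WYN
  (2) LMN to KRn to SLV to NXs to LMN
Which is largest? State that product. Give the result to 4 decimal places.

(1) 0.75675 × 0.46996 × 6.1856 × 0.43603 = 0.95921
(2) 0.89577 × 2.143 × 1.2247 × 0.35048 = 0.82397
Highest is cycle (1) at 0.9592 (≤1, no arbitrage).

0.9592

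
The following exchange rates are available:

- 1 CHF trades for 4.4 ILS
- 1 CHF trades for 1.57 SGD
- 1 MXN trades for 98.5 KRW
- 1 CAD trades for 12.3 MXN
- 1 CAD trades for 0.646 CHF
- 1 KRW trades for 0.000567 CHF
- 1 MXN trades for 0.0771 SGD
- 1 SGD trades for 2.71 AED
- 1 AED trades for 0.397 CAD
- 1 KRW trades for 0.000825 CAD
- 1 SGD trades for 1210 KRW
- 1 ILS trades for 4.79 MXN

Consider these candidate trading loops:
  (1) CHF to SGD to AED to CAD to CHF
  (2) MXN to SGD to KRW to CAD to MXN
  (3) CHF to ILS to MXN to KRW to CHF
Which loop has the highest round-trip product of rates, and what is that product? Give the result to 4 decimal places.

1.1771

(1) 1.57 × 2.71 × 0.397 × 0.646 = 1.09117
(2) 0.0771 × 1210 × 0.000825 × 12.3 = 0.94667
(3) 4.4 × 4.79 × 98.5 × 0.000567 = 1.17708
Highest is cycle (3) at 1.1771 (>1, arbitrage).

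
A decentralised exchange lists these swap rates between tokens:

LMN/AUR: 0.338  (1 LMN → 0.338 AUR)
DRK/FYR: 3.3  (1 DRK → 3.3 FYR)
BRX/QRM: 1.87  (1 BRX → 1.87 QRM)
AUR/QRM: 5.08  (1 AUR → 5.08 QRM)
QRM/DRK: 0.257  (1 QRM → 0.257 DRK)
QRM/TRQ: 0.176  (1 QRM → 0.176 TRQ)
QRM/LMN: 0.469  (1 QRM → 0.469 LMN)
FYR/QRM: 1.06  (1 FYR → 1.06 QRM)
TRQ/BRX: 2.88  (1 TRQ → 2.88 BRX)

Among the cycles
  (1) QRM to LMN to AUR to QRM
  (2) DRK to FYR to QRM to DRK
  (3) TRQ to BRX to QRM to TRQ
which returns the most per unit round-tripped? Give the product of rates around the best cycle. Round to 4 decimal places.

0.9479

(1) 0.469 × 0.338 × 5.08 = 0.80529
(2) 3.3 × 1.06 × 0.257 = 0.89899
(3) 2.88 × 1.87 × 0.176 = 0.94787
Highest is cycle (3) at 0.9479 (≤1, no arbitrage).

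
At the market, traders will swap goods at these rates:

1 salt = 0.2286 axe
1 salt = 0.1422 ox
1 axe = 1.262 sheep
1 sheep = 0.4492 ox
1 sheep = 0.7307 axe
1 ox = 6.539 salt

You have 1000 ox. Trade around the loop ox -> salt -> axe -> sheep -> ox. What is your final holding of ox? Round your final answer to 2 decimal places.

1000 ox × 6.539 = 6539 salt
6539 salt × 0.2286 = 1494.8154 axe
1494.8154 axe × 1.262 = 1886.4570348 sheep
1886.4570348 sheep × 0.4492 = 847.39650003216 ox

847.40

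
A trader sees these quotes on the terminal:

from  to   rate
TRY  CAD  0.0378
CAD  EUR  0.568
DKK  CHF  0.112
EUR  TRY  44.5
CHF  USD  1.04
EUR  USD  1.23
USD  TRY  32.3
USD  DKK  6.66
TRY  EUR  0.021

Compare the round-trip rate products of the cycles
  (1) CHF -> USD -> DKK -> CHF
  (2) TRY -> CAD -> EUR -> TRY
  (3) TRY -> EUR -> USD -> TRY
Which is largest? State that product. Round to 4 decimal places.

(1) 1.04 × 6.66 × 0.112 = 0.77576
(2) 0.0378 × 0.568 × 44.5 = 0.95543
(3) 0.021 × 1.23 × 32.3 = 0.83431
Highest is cycle (2) at 0.9554 (≤1, no arbitrage).

0.9554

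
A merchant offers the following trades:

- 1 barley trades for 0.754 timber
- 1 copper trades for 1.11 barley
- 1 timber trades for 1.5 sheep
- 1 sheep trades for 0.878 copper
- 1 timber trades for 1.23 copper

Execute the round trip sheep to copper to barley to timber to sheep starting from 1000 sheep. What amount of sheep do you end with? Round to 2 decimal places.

1000 sheep × 0.878 = 878 copper
878 copper × 1.11 = 974.58 barley
974.58 barley × 0.754 = 734.83332 timber
734.83332 timber × 1.5 = 1102.24998 sheep

1102.25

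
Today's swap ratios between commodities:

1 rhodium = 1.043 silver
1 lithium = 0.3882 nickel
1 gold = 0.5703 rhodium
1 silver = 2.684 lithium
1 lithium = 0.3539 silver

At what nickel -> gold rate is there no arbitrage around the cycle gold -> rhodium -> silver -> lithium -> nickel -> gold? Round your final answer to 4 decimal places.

1.6135

Known legs of the cycle: 0.5703 × 1.043 × 2.684 × 0.3882 = 0.61976311040952
For no arbitrage the full-cycle product must be 1, so the missing rate is 1 / 0.61976311040952 ≈ 1.613520.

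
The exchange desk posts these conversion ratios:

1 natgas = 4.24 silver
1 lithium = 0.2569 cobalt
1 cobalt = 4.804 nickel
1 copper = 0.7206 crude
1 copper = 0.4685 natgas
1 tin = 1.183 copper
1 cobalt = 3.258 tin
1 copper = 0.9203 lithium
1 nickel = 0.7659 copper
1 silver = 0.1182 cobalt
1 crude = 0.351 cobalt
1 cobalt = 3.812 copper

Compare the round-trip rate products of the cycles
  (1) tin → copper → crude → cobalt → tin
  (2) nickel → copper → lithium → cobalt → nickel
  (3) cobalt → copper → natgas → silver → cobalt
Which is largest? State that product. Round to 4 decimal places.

0.9748

(1) 1.183 × 0.7206 × 0.351 × 3.258 = 0.97485
(2) 0.7659 × 0.9203 × 0.2569 × 4.804 = 0.86990
(3) 3.812 × 0.4685 × 4.24 × 0.1182 = 0.89505
Highest is cycle (1) at 0.9748 (≤1, no arbitrage).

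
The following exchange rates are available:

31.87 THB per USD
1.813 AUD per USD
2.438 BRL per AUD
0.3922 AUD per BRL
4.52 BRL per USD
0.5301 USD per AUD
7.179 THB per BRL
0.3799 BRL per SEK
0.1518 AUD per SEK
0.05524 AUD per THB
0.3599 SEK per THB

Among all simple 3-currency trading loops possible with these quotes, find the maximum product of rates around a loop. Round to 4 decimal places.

BRL→THB→SEK→BRL: 7.179 × 0.3599 × 0.3799 = 0.98156
BRL→THB→AUD→BRL: 7.179 × 0.05524 × 2.438 = 0.96683
BRL→AUD→USD→BRL: 0.3922 × 0.5301 × 4.52 = 0.93973
USD→THB→AUD→USD: 31.87 × 0.05524 × 0.5301 = 0.93324
Maximum is BRL→THB→SEK→BRL at 0.9816; no arbitrage — every cycle loses value.

0.9816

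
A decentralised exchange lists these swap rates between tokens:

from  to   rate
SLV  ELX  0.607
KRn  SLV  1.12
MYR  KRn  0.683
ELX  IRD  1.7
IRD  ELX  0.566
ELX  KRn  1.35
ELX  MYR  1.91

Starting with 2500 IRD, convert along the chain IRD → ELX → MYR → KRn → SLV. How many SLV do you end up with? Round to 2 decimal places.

2500 IRD × 0.566 = 1415 ELX
1415 ELX × 1.91 = 2702.65 MYR
2702.65 MYR × 0.683 = 1845.90995 KRn
1845.90995 KRn × 1.12 = 2067.419144 SLV

2067.42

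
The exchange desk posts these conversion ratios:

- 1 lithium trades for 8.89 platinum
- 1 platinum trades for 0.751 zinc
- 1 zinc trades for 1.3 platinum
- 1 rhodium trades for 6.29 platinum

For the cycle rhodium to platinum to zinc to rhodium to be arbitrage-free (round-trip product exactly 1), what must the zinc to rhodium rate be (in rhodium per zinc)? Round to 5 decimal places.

Known legs of the cycle: 6.29 × 0.751 = 4.72379
For no arbitrage the full-cycle product must be 1, so the missing rate is 1 / 4.72379 ≈ 0.2116944.

0.21169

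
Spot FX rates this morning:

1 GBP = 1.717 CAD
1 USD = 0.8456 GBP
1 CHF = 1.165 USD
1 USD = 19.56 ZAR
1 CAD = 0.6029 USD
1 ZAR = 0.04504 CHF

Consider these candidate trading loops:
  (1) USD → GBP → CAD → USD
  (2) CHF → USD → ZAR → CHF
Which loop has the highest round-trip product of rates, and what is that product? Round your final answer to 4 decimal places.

(1) 0.8456 × 1.717 × 0.6029 = 0.87535
(2) 1.165 × 19.56 × 0.04504 = 1.02634
Highest is cycle (2) at 1.0263 (>1, arbitrage).

1.0263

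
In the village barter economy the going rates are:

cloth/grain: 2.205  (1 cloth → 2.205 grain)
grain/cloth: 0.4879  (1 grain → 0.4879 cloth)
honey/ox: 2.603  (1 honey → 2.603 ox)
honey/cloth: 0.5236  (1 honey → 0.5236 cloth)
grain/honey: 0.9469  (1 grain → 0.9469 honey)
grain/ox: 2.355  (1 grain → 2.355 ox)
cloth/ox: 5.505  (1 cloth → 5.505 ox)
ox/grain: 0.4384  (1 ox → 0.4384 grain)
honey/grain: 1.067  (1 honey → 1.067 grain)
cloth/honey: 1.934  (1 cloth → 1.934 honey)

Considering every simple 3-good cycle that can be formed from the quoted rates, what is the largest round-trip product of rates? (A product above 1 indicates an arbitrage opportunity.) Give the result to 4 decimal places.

1.1775

grain→cloth→ox→grain: 0.4879 × 5.505 × 0.4384 = 1.17749
grain→honey→cloth→grain: 0.9469 × 0.5236 × 2.205 = 1.09323
grain→honey→ox→grain: 0.9469 × 2.603 × 0.4384 = 1.08056
grain→cloth→honey→grain: 0.4879 × 1.934 × 1.067 = 1.00682
Maximum is grain→cloth→ox→grain at 1.1775; arbitrage exists.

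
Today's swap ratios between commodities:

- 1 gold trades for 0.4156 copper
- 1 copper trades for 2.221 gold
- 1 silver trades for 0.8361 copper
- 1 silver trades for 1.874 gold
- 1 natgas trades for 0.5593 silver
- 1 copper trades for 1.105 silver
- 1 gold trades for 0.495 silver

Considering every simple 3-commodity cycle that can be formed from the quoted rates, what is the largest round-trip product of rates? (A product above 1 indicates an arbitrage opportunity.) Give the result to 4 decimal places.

0.9192

copper→gold→silver→copper: 2.221 × 0.495 × 0.8361 = 0.91920
copper→silver→gold→copper: 1.105 × 1.874 × 0.4156 = 0.86061
Maximum is copper→gold→silver→copper at 0.9192; no arbitrage — every cycle loses value.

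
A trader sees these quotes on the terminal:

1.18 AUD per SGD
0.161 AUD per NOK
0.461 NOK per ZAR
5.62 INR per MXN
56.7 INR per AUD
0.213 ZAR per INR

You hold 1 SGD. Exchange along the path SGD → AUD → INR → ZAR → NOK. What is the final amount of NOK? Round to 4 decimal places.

6.5697

1 SGD × 1.18 = 1.18 AUD
1.18 AUD × 56.7 = 66.906 INR
66.906 INR × 0.213 = 14.250978 ZAR
14.250978 ZAR × 0.461 = 6.569700858 NOK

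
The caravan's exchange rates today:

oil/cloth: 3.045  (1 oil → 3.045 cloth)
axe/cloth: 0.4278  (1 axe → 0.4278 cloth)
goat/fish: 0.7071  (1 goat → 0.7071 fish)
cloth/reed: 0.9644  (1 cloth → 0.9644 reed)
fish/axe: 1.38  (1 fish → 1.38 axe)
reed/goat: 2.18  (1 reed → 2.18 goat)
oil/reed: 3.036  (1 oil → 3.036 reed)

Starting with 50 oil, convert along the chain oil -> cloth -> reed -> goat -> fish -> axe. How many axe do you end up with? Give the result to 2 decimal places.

50 oil × 3.045 = 152.25 cloth
152.25 cloth × 0.9644 = 146.8299 reed
146.8299 reed × 2.18 = 320.089182 goat
320.089182 goat × 0.7071 = 226.3350605922 fish
226.3350605922 fish × 1.38 = 312.342383617236 axe

312.34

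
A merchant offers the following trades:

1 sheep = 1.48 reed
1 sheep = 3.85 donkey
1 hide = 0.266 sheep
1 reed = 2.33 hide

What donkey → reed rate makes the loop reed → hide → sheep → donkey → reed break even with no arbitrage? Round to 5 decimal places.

Known legs of the cycle: 2.33 × 0.266 × 3.85 = 2.386153
For no arbitrage the full-cycle product must be 1, so the missing rate is 1 / 2.386153 ≈ 0.4190846.

0.41908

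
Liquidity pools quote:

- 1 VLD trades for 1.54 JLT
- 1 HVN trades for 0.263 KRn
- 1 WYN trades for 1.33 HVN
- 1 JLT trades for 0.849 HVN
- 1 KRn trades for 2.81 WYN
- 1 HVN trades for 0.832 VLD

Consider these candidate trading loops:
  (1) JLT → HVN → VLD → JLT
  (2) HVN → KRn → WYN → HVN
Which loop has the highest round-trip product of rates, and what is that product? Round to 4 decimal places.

1.0878

(1) 0.849 × 0.832 × 1.54 = 1.08781
(2) 0.263 × 2.81 × 1.33 = 0.98291
Highest is cycle (1) at 1.0878 (>1, arbitrage).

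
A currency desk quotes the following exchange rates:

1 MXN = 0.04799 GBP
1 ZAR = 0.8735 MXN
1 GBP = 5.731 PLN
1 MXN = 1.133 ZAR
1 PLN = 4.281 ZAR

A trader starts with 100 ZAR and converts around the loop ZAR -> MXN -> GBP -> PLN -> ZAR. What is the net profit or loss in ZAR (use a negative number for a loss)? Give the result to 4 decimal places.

2.8464

100 ZAR × 0.8735 = 87.35 MXN
87.35 MXN × 0.04799 = 4.1919265 GBP
4.1919265 GBP × 5.731 = 24.0239307715 PLN
24.0239307715 PLN × 4.281 = 102.8464476327915 ZAR
Net change: 102.8464476327915 − 100 = 2.8464476327915 ZAR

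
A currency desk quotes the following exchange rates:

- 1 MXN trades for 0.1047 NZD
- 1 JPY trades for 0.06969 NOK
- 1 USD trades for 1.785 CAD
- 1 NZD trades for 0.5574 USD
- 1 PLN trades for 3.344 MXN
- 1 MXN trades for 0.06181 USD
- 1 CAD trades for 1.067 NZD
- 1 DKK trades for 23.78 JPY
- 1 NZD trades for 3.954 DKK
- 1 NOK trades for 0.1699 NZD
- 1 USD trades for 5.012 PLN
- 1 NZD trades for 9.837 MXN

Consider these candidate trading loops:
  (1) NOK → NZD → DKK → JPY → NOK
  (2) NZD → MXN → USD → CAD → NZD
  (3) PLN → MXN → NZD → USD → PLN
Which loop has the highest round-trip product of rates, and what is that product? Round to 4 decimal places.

1.1580

(1) 0.1699 × 3.954 × 23.78 × 0.06969 = 1.11330
(2) 9.837 × 0.06181 × 1.785 × 1.067 = 1.15804
(3) 3.344 × 0.1047 × 0.5574 × 5.012 = 0.97812
Highest is cycle (2) at 1.1580 (>1, arbitrage).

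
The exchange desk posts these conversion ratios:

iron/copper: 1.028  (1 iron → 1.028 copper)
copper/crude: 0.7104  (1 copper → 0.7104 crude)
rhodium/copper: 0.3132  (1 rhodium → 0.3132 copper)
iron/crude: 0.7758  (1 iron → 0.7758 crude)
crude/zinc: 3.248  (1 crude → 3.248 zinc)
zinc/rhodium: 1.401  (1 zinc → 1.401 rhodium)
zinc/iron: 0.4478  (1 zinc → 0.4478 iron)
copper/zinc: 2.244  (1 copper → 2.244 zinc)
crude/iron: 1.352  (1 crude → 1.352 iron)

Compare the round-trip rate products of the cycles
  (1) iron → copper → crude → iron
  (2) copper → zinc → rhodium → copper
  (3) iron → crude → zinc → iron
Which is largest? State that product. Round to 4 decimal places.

1.1284

(1) 1.028 × 0.7104 × 1.352 = 0.98735
(2) 2.244 × 1.401 × 0.3132 = 0.98465
(3) 0.7758 × 3.248 × 0.4478 = 1.12837
Highest is cycle (3) at 1.1284 (>1, arbitrage).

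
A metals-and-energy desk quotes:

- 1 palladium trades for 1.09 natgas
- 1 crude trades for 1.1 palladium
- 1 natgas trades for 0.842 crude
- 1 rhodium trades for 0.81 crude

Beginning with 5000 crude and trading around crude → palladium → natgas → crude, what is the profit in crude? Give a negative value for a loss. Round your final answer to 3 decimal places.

47.790

5000 crude × 1.1 = 5500 palladium
5500 palladium × 1.09 = 5995 natgas
5995 natgas × 0.842 = 5047.79 crude
Net change: 5047.79 − 5000 = 47.79 crude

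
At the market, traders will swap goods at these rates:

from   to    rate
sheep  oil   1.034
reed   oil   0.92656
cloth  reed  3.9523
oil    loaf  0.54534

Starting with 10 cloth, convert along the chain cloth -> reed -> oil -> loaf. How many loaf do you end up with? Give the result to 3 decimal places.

19.971

10 cloth × 3.9523 = 39.523 reed
39.523 reed × 0.92656 = 36.62043088 oil
36.62043088 oil × 0.54534 = 19.9705857760992 loaf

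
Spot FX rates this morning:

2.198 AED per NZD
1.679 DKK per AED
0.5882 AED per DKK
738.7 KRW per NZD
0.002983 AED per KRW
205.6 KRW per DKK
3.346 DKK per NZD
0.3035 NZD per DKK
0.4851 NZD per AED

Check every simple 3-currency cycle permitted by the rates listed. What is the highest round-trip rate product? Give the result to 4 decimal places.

1.1200

AED→DKK→NZD→AED: 1.679 × 0.3035 × 2.198 = 1.12005
AED→NZD→KRW→AED: 0.4851 × 738.7 × 0.002983 = 1.06894
AED→DKK→KRW→AED: 1.679 × 205.6 × 0.002983 = 1.02974
AED→NZD→DKK→AED: 0.4851 × 3.346 × 0.5882 = 0.95473
Maximum is AED→DKK→NZD→AED at 1.1200; arbitrage exists.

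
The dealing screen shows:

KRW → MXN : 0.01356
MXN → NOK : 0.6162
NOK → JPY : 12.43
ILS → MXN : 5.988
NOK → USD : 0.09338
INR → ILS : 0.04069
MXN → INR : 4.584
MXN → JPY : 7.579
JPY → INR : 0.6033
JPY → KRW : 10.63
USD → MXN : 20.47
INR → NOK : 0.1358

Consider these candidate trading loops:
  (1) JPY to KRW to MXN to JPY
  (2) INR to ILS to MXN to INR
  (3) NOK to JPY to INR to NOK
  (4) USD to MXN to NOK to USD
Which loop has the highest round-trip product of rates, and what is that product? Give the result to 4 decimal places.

(1) 10.63 × 0.01356 × 7.579 = 1.09246
(2) 0.04069 × 5.988 × 4.584 = 1.11690
(3) 12.43 × 0.6033 × 0.1358 = 1.01837
(4) 20.47 × 0.6162 × 0.09338 = 1.17786
Highest is cycle (4) at 1.1779 (>1, arbitrage).

1.1779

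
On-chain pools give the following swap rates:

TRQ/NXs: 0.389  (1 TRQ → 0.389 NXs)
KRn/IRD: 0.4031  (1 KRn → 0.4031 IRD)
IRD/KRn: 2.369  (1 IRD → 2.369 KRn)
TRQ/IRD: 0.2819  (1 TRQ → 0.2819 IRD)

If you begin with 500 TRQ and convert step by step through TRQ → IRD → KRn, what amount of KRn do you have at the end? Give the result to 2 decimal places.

333.91

500 TRQ × 0.2819 = 140.95 IRD
140.95 IRD × 2.369 = 333.91055 KRn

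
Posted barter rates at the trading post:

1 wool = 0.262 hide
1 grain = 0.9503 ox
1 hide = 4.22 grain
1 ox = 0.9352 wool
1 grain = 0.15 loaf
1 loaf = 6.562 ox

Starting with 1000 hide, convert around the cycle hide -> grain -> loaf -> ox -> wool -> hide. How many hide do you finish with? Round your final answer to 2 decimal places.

1017.76

1000 hide × 4.22 = 4220 grain
4220 grain × 0.15 = 633 loaf
633 loaf × 6.562 = 4153.746 ox
4153.746 ox × 0.9352 = 3884.5832592 wool
3884.5832592 wool × 0.262 = 1017.7608139104 hide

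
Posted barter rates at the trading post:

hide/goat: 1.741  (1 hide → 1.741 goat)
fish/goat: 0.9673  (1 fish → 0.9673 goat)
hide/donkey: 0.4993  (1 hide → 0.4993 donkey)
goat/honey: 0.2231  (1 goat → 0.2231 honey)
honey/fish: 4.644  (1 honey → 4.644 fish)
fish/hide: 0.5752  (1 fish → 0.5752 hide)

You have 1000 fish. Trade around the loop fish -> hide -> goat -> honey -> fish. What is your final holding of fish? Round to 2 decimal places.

1000 fish × 0.5752 = 575.2 hide
575.2 hide × 1.741 = 1001.4232 goat
1001.4232 goat × 0.2231 = 223.41751592 honey
223.41751592 honey × 4.644 = 1037.55094393248 fish

1037.55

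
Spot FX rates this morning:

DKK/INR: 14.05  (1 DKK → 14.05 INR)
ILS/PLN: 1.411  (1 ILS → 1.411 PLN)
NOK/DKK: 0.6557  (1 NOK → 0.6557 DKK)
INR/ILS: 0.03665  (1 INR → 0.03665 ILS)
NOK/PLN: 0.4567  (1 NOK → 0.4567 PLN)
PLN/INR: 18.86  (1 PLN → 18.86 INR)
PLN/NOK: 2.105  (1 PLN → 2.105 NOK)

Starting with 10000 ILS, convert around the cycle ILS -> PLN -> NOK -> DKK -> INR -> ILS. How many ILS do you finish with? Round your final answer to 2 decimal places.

10028.47

10000 ILS × 1.411 = 14110 PLN
14110 PLN × 2.105 = 29701.55 NOK
29701.55 NOK × 0.6557 = 19475.306335 DKK
19475.306335 DKK × 14.05 = 273628.05400675 INR
273628.05400675 INR × 0.03665 = 10028.4681793473875 ILS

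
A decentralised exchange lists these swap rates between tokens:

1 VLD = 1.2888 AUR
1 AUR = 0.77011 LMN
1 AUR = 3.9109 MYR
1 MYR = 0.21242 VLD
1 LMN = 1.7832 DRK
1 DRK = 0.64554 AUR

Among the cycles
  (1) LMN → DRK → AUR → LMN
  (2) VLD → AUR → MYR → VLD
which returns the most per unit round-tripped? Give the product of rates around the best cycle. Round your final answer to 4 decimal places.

1.0707

(1) 1.7832 × 0.64554 × 0.77011 = 0.88649
(2) 1.2888 × 3.9109 × 0.21242 = 1.07067
Highest is cycle (2) at 1.0707 (>1, arbitrage).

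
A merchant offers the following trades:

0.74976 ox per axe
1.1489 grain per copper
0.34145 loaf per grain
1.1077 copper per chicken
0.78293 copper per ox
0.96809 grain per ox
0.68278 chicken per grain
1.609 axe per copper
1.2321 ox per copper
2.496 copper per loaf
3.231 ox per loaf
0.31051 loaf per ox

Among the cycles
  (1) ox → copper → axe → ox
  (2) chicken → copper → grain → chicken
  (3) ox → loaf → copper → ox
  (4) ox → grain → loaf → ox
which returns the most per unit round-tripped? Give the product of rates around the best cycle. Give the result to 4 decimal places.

1.0680

(1) 0.78293 × 1.609 × 0.74976 = 0.94450
(2) 1.1077 × 1.1489 × 0.68278 = 0.86893
(3) 0.31051 × 2.496 × 1.2321 = 0.95492
(4) 0.96809 × 0.34145 × 3.231 = 1.06802
Highest is cycle (4) at 1.0680 (>1, arbitrage).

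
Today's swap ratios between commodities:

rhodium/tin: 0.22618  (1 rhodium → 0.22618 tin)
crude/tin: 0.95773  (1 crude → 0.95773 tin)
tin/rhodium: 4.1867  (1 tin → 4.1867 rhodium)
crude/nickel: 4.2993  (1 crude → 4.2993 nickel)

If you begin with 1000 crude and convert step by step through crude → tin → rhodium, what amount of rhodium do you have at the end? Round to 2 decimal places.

1000 crude × 0.95773 = 957.73 tin
957.73 tin × 4.1867 = 4009.728191 rhodium

4009.73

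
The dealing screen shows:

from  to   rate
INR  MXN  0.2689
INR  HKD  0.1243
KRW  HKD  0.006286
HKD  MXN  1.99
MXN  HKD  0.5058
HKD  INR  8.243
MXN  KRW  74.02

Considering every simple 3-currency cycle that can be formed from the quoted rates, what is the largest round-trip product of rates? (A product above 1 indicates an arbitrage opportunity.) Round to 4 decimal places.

1.1211

MXN→HKD→INR→MXN: 0.5058 × 8.243 × 0.2689 = 1.12113
MXN→KRW→HKD→MXN: 74.02 × 0.006286 × 1.99 = 0.92593
Maximum is MXN→HKD→INR→MXN at 1.1211; arbitrage exists.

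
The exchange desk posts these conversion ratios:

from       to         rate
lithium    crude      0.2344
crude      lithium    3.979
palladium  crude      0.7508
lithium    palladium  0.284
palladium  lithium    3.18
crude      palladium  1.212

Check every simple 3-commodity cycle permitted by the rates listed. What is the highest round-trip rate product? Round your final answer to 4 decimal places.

0.9034

lithium→crude→palladium→lithium: 0.2344 × 1.212 × 3.18 = 0.90342
lithium→palladium→crude→lithium: 0.284 × 0.7508 × 3.979 = 0.84843
Maximum is lithium→crude→palladium→lithium at 0.9034; no arbitrage — every cycle loses value.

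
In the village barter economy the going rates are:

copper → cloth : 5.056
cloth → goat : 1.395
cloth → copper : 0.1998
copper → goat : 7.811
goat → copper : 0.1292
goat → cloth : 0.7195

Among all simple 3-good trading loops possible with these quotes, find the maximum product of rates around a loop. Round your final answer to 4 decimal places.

copper→goat→cloth→copper: 7.811 × 0.7195 × 0.1998 = 1.12288
copper→cloth→goat→copper: 5.056 × 1.395 × 0.1292 = 0.91126
Maximum is copper→goat→cloth→copper at 1.1229; arbitrage exists.

1.1229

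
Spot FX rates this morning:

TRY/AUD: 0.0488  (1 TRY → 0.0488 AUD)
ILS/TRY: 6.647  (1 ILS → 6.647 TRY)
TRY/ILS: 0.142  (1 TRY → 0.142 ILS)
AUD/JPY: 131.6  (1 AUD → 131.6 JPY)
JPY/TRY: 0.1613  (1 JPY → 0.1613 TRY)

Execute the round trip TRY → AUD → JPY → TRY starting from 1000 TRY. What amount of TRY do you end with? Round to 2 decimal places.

1000 TRY × 0.0488 = 48.8 AUD
48.8 AUD × 131.6 = 6422.08 JPY
6422.08 JPY × 0.1613 = 1035.881504 TRY

1035.88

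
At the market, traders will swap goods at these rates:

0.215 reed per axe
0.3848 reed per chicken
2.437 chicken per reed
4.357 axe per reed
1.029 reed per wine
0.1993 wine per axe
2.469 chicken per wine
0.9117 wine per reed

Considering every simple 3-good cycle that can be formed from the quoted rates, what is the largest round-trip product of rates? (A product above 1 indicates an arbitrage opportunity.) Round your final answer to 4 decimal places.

reed→axe→wine→reed: 4.357 × 0.1993 × 1.029 = 0.89353
chicken→reed→wine→chicken: 0.3848 × 0.9117 × 2.469 = 0.86618
Maximum is reed→axe→wine→reed at 0.8935; no arbitrage — every cycle loses value.

0.8935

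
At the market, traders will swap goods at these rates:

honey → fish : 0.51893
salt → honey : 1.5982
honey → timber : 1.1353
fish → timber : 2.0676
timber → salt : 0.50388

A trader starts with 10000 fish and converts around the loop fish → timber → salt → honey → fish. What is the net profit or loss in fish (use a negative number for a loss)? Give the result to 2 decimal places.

10000 fish × 2.0676 = 20676 timber
20676 timber × 0.50388 = 10418.22288 salt
10418.22288 salt × 1.5982 = 16650.403806816 honey
16650.403806816 honey × 0.51893 = 8640.39404747102688 fish
Net change: 8640.39404747102688 − 10000 = -1359.60595252897312 fish

-1359.61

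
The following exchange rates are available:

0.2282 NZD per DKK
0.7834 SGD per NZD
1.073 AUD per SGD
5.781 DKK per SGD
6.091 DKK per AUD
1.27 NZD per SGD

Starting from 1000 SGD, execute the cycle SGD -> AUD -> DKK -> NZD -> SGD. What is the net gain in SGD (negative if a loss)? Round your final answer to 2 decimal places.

168.39

1000 SGD × 1.073 = 1073 AUD
1073 AUD × 6.091 = 6535.643 DKK
6535.643 DKK × 0.2282 = 1491.4337326 NZD
1491.4337326 NZD × 0.7834 = 1168.38918611884 SGD
Net change: 1168.38918611884 − 1000 = 168.38918611884 SGD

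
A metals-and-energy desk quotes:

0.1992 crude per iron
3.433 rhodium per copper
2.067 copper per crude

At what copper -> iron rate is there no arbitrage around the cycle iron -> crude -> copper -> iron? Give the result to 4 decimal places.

2.4287

Known legs of the cycle: 0.1992 × 2.067 = 0.4117464
For no arbitrage the full-cycle product must be 1, so the missing rate is 1 / 0.4117464 ≈ 2.428679.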